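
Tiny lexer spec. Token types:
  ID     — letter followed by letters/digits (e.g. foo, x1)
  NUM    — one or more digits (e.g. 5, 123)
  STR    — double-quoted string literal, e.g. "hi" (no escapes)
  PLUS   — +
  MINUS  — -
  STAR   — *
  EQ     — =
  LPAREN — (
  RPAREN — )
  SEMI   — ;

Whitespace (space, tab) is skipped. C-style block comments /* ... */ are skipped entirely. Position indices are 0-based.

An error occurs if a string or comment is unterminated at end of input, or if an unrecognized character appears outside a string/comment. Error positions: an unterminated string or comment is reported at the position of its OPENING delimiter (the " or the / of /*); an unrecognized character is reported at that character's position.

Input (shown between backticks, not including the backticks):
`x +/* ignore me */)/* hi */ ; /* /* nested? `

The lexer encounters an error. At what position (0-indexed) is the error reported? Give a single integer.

Answer: 30

Derivation:
pos=0: emit ID 'x' (now at pos=1)
pos=2: emit PLUS '+'
pos=3: enter COMMENT mode (saw '/*')
exit COMMENT mode (now at pos=18)
pos=18: emit RPAREN ')'
pos=19: enter COMMENT mode (saw '/*')
exit COMMENT mode (now at pos=27)
pos=28: emit SEMI ';'
pos=30: enter COMMENT mode (saw '/*')
pos=30: ERROR — unterminated comment (reached EOF)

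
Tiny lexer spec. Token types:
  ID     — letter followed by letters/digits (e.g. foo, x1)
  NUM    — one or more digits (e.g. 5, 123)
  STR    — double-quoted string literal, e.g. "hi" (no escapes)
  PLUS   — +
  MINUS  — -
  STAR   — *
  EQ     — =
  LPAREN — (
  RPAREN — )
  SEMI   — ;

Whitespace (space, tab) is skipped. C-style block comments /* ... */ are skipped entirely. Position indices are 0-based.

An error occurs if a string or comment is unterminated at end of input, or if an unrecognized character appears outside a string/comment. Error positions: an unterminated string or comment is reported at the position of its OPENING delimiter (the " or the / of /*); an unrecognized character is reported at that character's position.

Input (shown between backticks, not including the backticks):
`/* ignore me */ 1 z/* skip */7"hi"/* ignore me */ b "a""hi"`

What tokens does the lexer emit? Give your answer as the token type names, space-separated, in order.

Answer: NUM ID NUM STR ID STR STR

Derivation:
pos=0: enter COMMENT mode (saw '/*')
exit COMMENT mode (now at pos=15)
pos=16: emit NUM '1' (now at pos=17)
pos=18: emit ID 'z' (now at pos=19)
pos=19: enter COMMENT mode (saw '/*')
exit COMMENT mode (now at pos=29)
pos=29: emit NUM '7' (now at pos=30)
pos=30: enter STRING mode
pos=30: emit STR "hi" (now at pos=34)
pos=34: enter COMMENT mode (saw '/*')
exit COMMENT mode (now at pos=49)
pos=50: emit ID 'b' (now at pos=51)
pos=52: enter STRING mode
pos=52: emit STR "a" (now at pos=55)
pos=55: enter STRING mode
pos=55: emit STR "hi" (now at pos=59)
DONE. 7 tokens: [NUM, ID, NUM, STR, ID, STR, STR]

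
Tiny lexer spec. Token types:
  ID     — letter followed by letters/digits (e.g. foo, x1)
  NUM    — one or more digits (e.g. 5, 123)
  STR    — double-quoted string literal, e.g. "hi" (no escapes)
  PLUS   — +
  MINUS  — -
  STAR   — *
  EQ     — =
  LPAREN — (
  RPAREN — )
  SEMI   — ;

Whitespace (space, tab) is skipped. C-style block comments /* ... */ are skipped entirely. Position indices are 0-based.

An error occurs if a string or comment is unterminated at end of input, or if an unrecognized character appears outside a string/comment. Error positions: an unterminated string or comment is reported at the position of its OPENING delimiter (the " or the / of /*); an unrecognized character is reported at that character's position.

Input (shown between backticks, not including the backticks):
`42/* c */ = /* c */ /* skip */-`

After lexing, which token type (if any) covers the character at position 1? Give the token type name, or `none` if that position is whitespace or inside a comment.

pos=0: emit NUM '42' (now at pos=2)
pos=2: enter COMMENT mode (saw '/*')
exit COMMENT mode (now at pos=9)
pos=10: emit EQ '='
pos=12: enter COMMENT mode (saw '/*')
exit COMMENT mode (now at pos=19)
pos=20: enter COMMENT mode (saw '/*')
exit COMMENT mode (now at pos=30)
pos=30: emit MINUS '-'
DONE. 3 tokens: [NUM, EQ, MINUS]
Position 1: char is '2' -> NUM

Answer: NUM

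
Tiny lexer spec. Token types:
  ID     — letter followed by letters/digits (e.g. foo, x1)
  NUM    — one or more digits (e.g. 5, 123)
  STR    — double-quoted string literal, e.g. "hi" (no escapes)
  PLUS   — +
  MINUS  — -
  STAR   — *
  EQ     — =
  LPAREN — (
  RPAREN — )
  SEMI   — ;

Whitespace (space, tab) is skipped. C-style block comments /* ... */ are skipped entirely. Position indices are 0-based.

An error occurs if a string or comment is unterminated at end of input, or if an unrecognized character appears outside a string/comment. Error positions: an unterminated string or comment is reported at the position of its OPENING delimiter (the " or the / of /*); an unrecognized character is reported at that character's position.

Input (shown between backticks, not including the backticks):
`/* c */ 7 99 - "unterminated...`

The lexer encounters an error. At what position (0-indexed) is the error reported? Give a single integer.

Answer: 15

Derivation:
pos=0: enter COMMENT mode (saw '/*')
exit COMMENT mode (now at pos=7)
pos=8: emit NUM '7' (now at pos=9)
pos=10: emit NUM '99' (now at pos=12)
pos=13: emit MINUS '-'
pos=15: enter STRING mode
pos=15: ERROR — unterminated string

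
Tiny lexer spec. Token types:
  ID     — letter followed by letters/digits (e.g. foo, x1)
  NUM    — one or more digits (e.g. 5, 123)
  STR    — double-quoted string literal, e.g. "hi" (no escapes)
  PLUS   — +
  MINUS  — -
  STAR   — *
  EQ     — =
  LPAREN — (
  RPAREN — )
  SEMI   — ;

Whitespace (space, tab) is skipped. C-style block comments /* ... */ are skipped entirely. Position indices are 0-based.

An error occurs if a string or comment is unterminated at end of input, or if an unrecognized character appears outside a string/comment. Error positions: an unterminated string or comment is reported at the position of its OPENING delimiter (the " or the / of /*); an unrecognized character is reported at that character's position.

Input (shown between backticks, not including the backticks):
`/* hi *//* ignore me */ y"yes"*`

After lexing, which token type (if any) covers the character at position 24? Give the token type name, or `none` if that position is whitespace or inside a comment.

Answer: ID

Derivation:
pos=0: enter COMMENT mode (saw '/*')
exit COMMENT mode (now at pos=8)
pos=8: enter COMMENT mode (saw '/*')
exit COMMENT mode (now at pos=23)
pos=24: emit ID 'y' (now at pos=25)
pos=25: enter STRING mode
pos=25: emit STR "yes" (now at pos=30)
pos=30: emit STAR '*'
DONE. 3 tokens: [ID, STR, STAR]
Position 24: char is 'y' -> ID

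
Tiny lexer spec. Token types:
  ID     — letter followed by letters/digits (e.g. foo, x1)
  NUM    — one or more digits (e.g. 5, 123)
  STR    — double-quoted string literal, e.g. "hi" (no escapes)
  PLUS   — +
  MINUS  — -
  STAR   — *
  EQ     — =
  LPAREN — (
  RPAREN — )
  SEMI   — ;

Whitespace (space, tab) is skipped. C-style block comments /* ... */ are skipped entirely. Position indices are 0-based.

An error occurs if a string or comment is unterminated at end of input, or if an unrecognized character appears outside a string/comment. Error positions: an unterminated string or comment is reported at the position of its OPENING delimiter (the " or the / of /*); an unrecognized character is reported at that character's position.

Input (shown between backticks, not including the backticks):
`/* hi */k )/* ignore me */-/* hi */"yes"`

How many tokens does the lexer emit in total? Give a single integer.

pos=0: enter COMMENT mode (saw '/*')
exit COMMENT mode (now at pos=8)
pos=8: emit ID 'k' (now at pos=9)
pos=10: emit RPAREN ')'
pos=11: enter COMMENT mode (saw '/*')
exit COMMENT mode (now at pos=26)
pos=26: emit MINUS '-'
pos=27: enter COMMENT mode (saw '/*')
exit COMMENT mode (now at pos=35)
pos=35: enter STRING mode
pos=35: emit STR "yes" (now at pos=40)
DONE. 4 tokens: [ID, RPAREN, MINUS, STR]

Answer: 4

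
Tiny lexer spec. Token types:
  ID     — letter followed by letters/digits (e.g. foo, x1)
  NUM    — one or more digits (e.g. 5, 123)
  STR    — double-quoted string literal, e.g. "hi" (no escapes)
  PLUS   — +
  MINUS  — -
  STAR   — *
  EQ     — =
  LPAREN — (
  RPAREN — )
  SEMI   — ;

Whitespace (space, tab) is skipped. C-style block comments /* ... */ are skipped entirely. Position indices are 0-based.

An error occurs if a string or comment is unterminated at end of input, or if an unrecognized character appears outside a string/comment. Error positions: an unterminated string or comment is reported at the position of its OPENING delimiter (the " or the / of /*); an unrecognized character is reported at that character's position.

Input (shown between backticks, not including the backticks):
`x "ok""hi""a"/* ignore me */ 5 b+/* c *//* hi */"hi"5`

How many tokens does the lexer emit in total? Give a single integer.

pos=0: emit ID 'x' (now at pos=1)
pos=2: enter STRING mode
pos=2: emit STR "ok" (now at pos=6)
pos=6: enter STRING mode
pos=6: emit STR "hi" (now at pos=10)
pos=10: enter STRING mode
pos=10: emit STR "a" (now at pos=13)
pos=13: enter COMMENT mode (saw '/*')
exit COMMENT mode (now at pos=28)
pos=29: emit NUM '5' (now at pos=30)
pos=31: emit ID 'b' (now at pos=32)
pos=32: emit PLUS '+'
pos=33: enter COMMENT mode (saw '/*')
exit COMMENT mode (now at pos=40)
pos=40: enter COMMENT mode (saw '/*')
exit COMMENT mode (now at pos=48)
pos=48: enter STRING mode
pos=48: emit STR "hi" (now at pos=52)
pos=52: emit NUM '5' (now at pos=53)
DONE. 9 tokens: [ID, STR, STR, STR, NUM, ID, PLUS, STR, NUM]

Answer: 9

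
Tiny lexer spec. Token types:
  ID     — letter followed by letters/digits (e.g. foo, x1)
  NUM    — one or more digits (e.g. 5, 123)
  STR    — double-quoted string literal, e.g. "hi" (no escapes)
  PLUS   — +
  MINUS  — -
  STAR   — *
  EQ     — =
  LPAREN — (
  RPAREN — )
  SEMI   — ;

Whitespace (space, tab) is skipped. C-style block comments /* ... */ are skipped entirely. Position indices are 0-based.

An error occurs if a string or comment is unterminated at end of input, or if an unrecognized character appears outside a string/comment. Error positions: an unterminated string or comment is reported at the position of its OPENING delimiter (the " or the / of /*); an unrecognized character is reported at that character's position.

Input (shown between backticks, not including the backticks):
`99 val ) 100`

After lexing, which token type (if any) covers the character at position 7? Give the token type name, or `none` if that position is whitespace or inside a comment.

pos=0: emit NUM '99' (now at pos=2)
pos=3: emit ID 'val' (now at pos=6)
pos=7: emit RPAREN ')'
pos=9: emit NUM '100' (now at pos=12)
DONE. 4 tokens: [NUM, ID, RPAREN, NUM]
Position 7: char is ')' -> RPAREN

Answer: RPAREN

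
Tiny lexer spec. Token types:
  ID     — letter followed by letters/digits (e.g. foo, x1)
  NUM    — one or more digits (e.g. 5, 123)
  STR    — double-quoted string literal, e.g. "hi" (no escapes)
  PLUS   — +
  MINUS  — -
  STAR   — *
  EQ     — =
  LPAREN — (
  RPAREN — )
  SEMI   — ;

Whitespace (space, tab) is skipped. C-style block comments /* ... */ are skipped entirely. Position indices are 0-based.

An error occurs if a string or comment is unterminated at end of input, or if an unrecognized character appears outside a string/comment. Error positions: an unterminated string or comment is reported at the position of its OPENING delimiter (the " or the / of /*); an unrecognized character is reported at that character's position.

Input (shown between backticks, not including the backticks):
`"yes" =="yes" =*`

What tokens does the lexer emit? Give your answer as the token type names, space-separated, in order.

pos=0: enter STRING mode
pos=0: emit STR "yes" (now at pos=5)
pos=6: emit EQ '='
pos=7: emit EQ '='
pos=8: enter STRING mode
pos=8: emit STR "yes" (now at pos=13)
pos=14: emit EQ '='
pos=15: emit STAR '*'
DONE. 6 tokens: [STR, EQ, EQ, STR, EQ, STAR]

Answer: STR EQ EQ STR EQ STAR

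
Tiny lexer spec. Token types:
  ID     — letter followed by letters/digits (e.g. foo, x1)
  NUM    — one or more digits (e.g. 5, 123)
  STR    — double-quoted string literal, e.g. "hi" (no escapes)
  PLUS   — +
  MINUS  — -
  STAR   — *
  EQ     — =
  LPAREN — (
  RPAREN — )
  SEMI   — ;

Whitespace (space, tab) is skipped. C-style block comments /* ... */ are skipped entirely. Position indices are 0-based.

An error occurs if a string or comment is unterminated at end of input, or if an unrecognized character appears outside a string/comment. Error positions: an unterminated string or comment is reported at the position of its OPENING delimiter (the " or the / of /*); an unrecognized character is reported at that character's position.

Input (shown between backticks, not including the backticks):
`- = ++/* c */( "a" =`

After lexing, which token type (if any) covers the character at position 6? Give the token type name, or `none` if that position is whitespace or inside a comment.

Answer: none

Derivation:
pos=0: emit MINUS '-'
pos=2: emit EQ '='
pos=4: emit PLUS '+'
pos=5: emit PLUS '+'
pos=6: enter COMMENT mode (saw '/*')
exit COMMENT mode (now at pos=13)
pos=13: emit LPAREN '('
pos=15: enter STRING mode
pos=15: emit STR "a" (now at pos=18)
pos=19: emit EQ '='
DONE. 7 tokens: [MINUS, EQ, PLUS, PLUS, LPAREN, STR, EQ]
Position 6: char is '/' -> none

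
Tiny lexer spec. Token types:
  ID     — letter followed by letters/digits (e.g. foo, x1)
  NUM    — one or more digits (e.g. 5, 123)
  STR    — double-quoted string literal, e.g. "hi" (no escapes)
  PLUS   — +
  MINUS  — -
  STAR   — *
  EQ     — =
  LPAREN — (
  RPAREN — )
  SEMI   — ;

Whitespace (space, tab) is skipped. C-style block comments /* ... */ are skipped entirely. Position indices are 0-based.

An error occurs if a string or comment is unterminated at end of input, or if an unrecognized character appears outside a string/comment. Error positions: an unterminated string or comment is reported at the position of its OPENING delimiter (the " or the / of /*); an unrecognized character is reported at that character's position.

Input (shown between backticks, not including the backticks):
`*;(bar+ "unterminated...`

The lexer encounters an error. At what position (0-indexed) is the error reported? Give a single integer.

Answer: 8

Derivation:
pos=0: emit STAR '*'
pos=1: emit SEMI ';'
pos=2: emit LPAREN '('
pos=3: emit ID 'bar' (now at pos=6)
pos=6: emit PLUS '+'
pos=8: enter STRING mode
pos=8: ERROR — unterminated string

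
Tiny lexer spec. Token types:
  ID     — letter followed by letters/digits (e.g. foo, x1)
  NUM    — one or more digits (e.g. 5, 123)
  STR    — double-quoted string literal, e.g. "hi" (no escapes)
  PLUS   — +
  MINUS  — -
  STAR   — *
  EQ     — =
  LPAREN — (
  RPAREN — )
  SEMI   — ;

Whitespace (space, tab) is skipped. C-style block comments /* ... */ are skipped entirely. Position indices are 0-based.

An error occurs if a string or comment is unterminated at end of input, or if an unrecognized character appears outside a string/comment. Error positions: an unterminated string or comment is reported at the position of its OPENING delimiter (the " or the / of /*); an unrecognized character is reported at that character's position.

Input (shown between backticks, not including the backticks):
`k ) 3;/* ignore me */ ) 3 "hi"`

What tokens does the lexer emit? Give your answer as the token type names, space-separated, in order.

Answer: ID RPAREN NUM SEMI RPAREN NUM STR

Derivation:
pos=0: emit ID 'k' (now at pos=1)
pos=2: emit RPAREN ')'
pos=4: emit NUM '3' (now at pos=5)
pos=5: emit SEMI ';'
pos=6: enter COMMENT mode (saw '/*')
exit COMMENT mode (now at pos=21)
pos=22: emit RPAREN ')'
pos=24: emit NUM '3' (now at pos=25)
pos=26: enter STRING mode
pos=26: emit STR "hi" (now at pos=30)
DONE. 7 tokens: [ID, RPAREN, NUM, SEMI, RPAREN, NUM, STR]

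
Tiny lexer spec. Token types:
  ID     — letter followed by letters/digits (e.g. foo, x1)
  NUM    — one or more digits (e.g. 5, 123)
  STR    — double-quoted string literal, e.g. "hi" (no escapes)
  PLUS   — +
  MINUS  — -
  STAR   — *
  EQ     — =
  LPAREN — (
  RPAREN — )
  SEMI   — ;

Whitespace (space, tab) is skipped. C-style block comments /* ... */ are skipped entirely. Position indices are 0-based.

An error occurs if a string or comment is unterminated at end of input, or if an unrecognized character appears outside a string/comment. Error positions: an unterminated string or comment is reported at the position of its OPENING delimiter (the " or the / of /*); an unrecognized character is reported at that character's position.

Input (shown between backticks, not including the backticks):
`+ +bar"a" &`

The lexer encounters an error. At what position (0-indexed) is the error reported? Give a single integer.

Answer: 10

Derivation:
pos=0: emit PLUS '+'
pos=2: emit PLUS '+'
pos=3: emit ID 'bar' (now at pos=6)
pos=6: enter STRING mode
pos=6: emit STR "a" (now at pos=9)
pos=10: ERROR — unrecognized char '&'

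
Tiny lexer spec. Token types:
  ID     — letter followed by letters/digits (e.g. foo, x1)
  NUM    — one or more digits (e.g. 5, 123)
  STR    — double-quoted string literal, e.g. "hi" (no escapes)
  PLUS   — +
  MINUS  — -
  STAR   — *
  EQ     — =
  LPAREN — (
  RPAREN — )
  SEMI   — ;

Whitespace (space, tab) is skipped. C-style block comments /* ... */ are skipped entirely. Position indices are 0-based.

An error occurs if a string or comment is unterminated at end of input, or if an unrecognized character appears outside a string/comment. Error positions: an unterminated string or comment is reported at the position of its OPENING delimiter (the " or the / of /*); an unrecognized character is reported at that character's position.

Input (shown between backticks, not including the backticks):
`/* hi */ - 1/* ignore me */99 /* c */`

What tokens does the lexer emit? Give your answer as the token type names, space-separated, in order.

Answer: MINUS NUM NUM

Derivation:
pos=0: enter COMMENT mode (saw '/*')
exit COMMENT mode (now at pos=8)
pos=9: emit MINUS '-'
pos=11: emit NUM '1' (now at pos=12)
pos=12: enter COMMENT mode (saw '/*')
exit COMMENT mode (now at pos=27)
pos=27: emit NUM '99' (now at pos=29)
pos=30: enter COMMENT mode (saw '/*')
exit COMMENT mode (now at pos=37)
DONE. 3 tokens: [MINUS, NUM, NUM]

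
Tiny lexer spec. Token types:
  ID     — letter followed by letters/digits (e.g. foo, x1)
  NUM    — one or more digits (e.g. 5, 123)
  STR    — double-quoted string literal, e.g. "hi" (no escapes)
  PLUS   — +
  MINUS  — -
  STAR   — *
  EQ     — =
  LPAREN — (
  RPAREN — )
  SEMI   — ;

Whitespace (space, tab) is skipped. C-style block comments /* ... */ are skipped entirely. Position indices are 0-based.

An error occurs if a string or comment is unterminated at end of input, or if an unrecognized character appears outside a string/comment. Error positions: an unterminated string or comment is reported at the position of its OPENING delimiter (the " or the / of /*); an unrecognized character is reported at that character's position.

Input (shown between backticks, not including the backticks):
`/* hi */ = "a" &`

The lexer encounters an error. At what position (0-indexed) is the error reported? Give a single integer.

Answer: 15

Derivation:
pos=0: enter COMMENT mode (saw '/*')
exit COMMENT mode (now at pos=8)
pos=9: emit EQ '='
pos=11: enter STRING mode
pos=11: emit STR "a" (now at pos=14)
pos=15: ERROR — unrecognized char '&'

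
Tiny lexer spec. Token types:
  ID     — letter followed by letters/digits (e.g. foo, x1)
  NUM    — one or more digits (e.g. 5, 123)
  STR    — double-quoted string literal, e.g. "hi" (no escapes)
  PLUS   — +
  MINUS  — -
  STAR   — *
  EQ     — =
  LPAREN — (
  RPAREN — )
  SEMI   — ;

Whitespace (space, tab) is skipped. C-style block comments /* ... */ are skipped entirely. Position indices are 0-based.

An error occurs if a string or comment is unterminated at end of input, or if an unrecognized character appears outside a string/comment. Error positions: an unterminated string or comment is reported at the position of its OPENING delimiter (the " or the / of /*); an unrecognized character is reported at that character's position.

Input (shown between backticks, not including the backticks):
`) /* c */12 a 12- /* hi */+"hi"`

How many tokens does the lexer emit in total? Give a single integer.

pos=0: emit RPAREN ')'
pos=2: enter COMMENT mode (saw '/*')
exit COMMENT mode (now at pos=9)
pos=9: emit NUM '12' (now at pos=11)
pos=12: emit ID 'a' (now at pos=13)
pos=14: emit NUM '12' (now at pos=16)
pos=16: emit MINUS '-'
pos=18: enter COMMENT mode (saw '/*')
exit COMMENT mode (now at pos=26)
pos=26: emit PLUS '+'
pos=27: enter STRING mode
pos=27: emit STR "hi" (now at pos=31)
DONE. 7 tokens: [RPAREN, NUM, ID, NUM, MINUS, PLUS, STR]

Answer: 7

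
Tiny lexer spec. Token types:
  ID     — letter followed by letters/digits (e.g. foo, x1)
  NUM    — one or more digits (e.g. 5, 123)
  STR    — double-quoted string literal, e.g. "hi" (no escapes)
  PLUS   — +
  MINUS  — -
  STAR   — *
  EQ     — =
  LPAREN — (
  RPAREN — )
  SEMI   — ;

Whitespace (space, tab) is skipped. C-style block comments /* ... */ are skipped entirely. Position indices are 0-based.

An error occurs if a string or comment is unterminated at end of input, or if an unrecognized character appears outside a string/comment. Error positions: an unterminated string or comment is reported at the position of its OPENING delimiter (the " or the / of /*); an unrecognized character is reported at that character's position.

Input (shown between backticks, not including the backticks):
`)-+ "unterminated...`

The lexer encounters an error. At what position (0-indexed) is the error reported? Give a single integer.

pos=0: emit RPAREN ')'
pos=1: emit MINUS '-'
pos=2: emit PLUS '+'
pos=4: enter STRING mode
pos=4: ERROR — unterminated string

Answer: 4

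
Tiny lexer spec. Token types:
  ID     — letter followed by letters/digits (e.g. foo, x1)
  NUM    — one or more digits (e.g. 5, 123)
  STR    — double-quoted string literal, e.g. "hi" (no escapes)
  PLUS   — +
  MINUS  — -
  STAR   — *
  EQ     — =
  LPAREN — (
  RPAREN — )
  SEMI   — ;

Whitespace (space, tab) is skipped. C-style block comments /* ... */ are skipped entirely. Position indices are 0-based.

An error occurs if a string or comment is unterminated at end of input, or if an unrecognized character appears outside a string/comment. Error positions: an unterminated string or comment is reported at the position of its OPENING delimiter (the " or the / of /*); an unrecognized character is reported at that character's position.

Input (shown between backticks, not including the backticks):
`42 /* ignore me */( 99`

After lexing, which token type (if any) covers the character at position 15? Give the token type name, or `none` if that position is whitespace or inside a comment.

Answer: none

Derivation:
pos=0: emit NUM '42' (now at pos=2)
pos=3: enter COMMENT mode (saw '/*')
exit COMMENT mode (now at pos=18)
pos=18: emit LPAREN '('
pos=20: emit NUM '99' (now at pos=22)
DONE. 3 tokens: [NUM, LPAREN, NUM]
Position 15: char is ' ' -> none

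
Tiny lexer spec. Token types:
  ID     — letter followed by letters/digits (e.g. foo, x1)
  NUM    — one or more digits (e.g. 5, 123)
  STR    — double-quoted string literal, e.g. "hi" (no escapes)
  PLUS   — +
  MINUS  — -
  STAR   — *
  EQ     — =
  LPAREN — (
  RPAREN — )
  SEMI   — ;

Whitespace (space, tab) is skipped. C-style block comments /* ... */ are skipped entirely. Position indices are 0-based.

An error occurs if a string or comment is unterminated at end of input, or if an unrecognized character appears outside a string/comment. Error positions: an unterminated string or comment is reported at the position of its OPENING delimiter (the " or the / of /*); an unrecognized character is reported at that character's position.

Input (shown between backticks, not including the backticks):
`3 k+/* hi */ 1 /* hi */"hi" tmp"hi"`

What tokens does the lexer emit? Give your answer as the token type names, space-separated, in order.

pos=0: emit NUM '3' (now at pos=1)
pos=2: emit ID 'k' (now at pos=3)
pos=3: emit PLUS '+'
pos=4: enter COMMENT mode (saw '/*')
exit COMMENT mode (now at pos=12)
pos=13: emit NUM '1' (now at pos=14)
pos=15: enter COMMENT mode (saw '/*')
exit COMMENT mode (now at pos=23)
pos=23: enter STRING mode
pos=23: emit STR "hi" (now at pos=27)
pos=28: emit ID 'tmp' (now at pos=31)
pos=31: enter STRING mode
pos=31: emit STR "hi" (now at pos=35)
DONE. 7 tokens: [NUM, ID, PLUS, NUM, STR, ID, STR]

Answer: NUM ID PLUS NUM STR ID STR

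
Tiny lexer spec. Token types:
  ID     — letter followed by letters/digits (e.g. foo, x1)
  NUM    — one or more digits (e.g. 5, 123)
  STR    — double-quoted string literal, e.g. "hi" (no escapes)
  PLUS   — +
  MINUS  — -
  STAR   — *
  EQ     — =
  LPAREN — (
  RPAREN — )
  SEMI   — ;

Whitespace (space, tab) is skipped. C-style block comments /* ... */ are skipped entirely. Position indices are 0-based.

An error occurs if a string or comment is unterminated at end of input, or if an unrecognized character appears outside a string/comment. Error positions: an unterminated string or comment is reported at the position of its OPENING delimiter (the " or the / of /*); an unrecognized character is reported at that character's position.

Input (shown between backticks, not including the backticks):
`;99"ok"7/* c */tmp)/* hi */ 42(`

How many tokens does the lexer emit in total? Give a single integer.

pos=0: emit SEMI ';'
pos=1: emit NUM '99' (now at pos=3)
pos=3: enter STRING mode
pos=3: emit STR "ok" (now at pos=7)
pos=7: emit NUM '7' (now at pos=8)
pos=8: enter COMMENT mode (saw '/*')
exit COMMENT mode (now at pos=15)
pos=15: emit ID 'tmp' (now at pos=18)
pos=18: emit RPAREN ')'
pos=19: enter COMMENT mode (saw '/*')
exit COMMENT mode (now at pos=27)
pos=28: emit NUM '42' (now at pos=30)
pos=30: emit LPAREN '('
DONE. 8 tokens: [SEMI, NUM, STR, NUM, ID, RPAREN, NUM, LPAREN]

Answer: 8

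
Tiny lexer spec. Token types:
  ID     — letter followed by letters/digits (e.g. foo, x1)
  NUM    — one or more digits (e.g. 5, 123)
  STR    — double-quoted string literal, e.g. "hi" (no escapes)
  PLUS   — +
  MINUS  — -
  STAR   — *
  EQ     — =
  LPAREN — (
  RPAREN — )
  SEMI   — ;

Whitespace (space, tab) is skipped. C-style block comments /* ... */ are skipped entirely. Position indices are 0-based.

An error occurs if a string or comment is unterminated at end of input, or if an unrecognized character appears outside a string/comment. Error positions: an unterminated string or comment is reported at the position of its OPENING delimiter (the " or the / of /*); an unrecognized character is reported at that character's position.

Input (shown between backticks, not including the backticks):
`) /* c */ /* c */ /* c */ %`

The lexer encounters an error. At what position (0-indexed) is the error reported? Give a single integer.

Answer: 26

Derivation:
pos=0: emit RPAREN ')'
pos=2: enter COMMENT mode (saw '/*')
exit COMMENT mode (now at pos=9)
pos=10: enter COMMENT mode (saw '/*')
exit COMMENT mode (now at pos=17)
pos=18: enter COMMENT mode (saw '/*')
exit COMMENT mode (now at pos=25)
pos=26: ERROR — unrecognized char '%'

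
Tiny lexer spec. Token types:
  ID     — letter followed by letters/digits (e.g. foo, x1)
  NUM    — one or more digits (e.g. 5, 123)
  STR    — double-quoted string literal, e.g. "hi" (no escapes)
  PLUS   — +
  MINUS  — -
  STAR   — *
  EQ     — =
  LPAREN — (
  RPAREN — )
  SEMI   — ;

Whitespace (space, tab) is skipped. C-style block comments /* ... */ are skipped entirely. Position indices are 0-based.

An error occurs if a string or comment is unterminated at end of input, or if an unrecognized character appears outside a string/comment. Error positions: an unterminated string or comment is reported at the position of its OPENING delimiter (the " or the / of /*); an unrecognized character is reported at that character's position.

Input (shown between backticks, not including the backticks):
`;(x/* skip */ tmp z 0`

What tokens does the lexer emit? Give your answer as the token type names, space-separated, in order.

Answer: SEMI LPAREN ID ID ID NUM

Derivation:
pos=0: emit SEMI ';'
pos=1: emit LPAREN '('
pos=2: emit ID 'x' (now at pos=3)
pos=3: enter COMMENT mode (saw '/*')
exit COMMENT mode (now at pos=13)
pos=14: emit ID 'tmp' (now at pos=17)
pos=18: emit ID 'z' (now at pos=19)
pos=20: emit NUM '0' (now at pos=21)
DONE. 6 tokens: [SEMI, LPAREN, ID, ID, ID, NUM]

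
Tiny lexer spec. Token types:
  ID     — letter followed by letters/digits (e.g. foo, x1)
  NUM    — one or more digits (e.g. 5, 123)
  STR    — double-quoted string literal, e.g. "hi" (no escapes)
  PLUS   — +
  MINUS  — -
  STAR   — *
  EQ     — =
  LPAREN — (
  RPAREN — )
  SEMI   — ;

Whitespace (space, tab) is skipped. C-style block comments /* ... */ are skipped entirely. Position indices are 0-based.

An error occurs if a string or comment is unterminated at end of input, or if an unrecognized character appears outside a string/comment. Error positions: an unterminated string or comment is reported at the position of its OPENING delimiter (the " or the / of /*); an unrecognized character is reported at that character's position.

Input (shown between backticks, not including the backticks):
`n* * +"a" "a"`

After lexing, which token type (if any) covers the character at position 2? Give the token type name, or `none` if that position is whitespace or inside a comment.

pos=0: emit ID 'n' (now at pos=1)
pos=1: emit STAR '*'
pos=3: emit STAR '*'
pos=5: emit PLUS '+'
pos=6: enter STRING mode
pos=6: emit STR "a" (now at pos=9)
pos=10: enter STRING mode
pos=10: emit STR "a" (now at pos=13)
DONE. 6 tokens: [ID, STAR, STAR, PLUS, STR, STR]
Position 2: char is ' ' -> none

Answer: none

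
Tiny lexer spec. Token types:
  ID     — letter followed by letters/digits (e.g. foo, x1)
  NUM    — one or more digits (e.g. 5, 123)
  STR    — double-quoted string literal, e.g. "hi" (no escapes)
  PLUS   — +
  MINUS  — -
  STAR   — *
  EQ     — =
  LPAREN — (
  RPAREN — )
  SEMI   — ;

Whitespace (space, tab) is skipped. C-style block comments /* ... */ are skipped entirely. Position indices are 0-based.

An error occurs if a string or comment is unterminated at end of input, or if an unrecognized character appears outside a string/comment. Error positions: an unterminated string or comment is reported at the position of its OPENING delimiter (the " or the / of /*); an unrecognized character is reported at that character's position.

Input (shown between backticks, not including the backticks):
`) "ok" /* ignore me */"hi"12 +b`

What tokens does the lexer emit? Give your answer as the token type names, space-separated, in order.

pos=0: emit RPAREN ')'
pos=2: enter STRING mode
pos=2: emit STR "ok" (now at pos=6)
pos=7: enter COMMENT mode (saw '/*')
exit COMMENT mode (now at pos=22)
pos=22: enter STRING mode
pos=22: emit STR "hi" (now at pos=26)
pos=26: emit NUM '12' (now at pos=28)
pos=29: emit PLUS '+'
pos=30: emit ID 'b' (now at pos=31)
DONE. 6 tokens: [RPAREN, STR, STR, NUM, PLUS, ID]

Answer: RPAREN STR STR NUM PLUS ID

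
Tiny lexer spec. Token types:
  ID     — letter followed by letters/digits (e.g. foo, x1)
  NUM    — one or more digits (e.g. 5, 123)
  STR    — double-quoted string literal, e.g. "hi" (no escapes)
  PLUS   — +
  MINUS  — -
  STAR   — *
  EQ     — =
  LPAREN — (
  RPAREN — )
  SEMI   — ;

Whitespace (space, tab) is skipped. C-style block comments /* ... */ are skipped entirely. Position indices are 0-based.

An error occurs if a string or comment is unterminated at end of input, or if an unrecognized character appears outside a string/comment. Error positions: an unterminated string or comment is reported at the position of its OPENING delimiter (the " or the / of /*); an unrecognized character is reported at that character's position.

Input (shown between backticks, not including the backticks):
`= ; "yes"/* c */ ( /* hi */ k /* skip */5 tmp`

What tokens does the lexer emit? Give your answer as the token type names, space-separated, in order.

pos=0: emit EQ '='
pos=2: emit SEMI ';'
pos=4: enter STRING mode
pos=4: emit STR "yes" (now at pos=9)
pos=9: enter COMMENT mode (saw '/*')
exit COMMENT mode (now at pos=16)
pos=17: emit LPAREN '('
pos=19: enter COMMENT mode (saw '/*')
exit COMMENT mode (now at pos=27)
pos=28: emit ID 'k' (now at pos=29)
pos=30: enter COMMENT mode (saw '/*')
exit COMMENT mode (now at pos=40)
pos=40: emit NUM '5' (now at pos=41)
pos=42: emit ID 'tmp' (now at pos=45)
DONE. 7 tokens: [EQ, SEMI, STR, LPAREN, ID, NUM, ID]

Answer: EQ SEMI STR LPAREN ID NUM ID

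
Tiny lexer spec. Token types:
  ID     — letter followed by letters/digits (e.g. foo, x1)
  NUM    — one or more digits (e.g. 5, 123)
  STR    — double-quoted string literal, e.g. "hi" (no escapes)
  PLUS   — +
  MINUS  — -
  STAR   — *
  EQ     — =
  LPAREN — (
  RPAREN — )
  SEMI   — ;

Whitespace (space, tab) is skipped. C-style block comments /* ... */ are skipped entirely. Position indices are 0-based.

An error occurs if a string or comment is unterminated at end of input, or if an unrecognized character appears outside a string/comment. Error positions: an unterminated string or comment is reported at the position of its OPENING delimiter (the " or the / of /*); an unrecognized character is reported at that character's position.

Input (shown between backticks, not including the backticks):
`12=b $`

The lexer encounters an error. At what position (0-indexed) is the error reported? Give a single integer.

pos=0: emit NUM '12' (now at pos=2)
pos=2: emit EQ '='
pos=3: emit ID 'b' (now at pos=4)
pos=5: ERROR — unrecognized char '$'

Answer: 5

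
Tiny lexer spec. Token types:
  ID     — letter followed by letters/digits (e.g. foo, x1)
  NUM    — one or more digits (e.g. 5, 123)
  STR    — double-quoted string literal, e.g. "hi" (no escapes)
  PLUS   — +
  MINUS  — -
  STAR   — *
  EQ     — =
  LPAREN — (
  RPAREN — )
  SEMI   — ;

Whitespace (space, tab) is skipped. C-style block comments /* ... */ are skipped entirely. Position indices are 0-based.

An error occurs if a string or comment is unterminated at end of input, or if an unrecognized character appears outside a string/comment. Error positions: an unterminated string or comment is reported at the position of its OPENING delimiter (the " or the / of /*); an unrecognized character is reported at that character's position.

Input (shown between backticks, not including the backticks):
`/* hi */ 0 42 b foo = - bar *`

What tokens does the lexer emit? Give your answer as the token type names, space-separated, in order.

pos=0: enter COMMENT mode (saw '/*')
exit COMMENT mode (now at pos=8)
pos=9: emit NUM '0' (now at pos=10)
pos=11: emit NUM '42' (now at pos=13)
pos=14: emit ID 'b' (now at pos=15)
pos=16: emit ID 'foo' (now at pos=19)
pos=20: emit EQ '='
pos=22: emit MINUS '-'
pos=24: emit ID 'bar' (now at pos=27)
pos=28: emit STAR '*'
DONE. 8 tokens: [NUM, NUM, ID, ID, EQ, MINUS, ID, STAR]

Answer: NUM NUM ID ID EQ MINUS ID STAR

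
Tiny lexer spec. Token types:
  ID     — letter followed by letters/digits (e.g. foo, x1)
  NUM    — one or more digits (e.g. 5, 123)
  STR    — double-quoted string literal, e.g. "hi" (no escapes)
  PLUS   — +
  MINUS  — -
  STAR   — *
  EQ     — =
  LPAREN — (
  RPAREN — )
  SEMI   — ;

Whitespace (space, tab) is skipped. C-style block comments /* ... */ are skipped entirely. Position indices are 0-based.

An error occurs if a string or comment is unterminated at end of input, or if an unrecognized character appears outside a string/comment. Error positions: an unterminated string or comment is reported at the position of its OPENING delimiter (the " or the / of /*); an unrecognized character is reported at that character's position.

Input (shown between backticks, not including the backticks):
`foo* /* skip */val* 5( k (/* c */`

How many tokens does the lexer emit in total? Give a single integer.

Answer: 8

Derivation:
pos=0: emit ID 'foo' (now at pos=3)
pos=3: emit STAR '*'
pos=5: enter COMMENT mode (saw '/*')
exit COMMENT mode (now at pos=15)
pos=15: emit ID 'val' (now at pos=18)
pos=18: emit STAR '*'
pos=20: emit NUM '5' (now at pos=21)
pos=21: emit LPAREN '('
pos=23: emit ID 'k' (now at pos=24)
pos=25: emit LPAREN '('
pos=26: enter COMMENT mode (saw '/*')
exit COMMENT mode (now at pos=33)
DONE. 8 tokens: [ID, STAR, ID, STAR, NUM, LPAREN, ID, LPAREN]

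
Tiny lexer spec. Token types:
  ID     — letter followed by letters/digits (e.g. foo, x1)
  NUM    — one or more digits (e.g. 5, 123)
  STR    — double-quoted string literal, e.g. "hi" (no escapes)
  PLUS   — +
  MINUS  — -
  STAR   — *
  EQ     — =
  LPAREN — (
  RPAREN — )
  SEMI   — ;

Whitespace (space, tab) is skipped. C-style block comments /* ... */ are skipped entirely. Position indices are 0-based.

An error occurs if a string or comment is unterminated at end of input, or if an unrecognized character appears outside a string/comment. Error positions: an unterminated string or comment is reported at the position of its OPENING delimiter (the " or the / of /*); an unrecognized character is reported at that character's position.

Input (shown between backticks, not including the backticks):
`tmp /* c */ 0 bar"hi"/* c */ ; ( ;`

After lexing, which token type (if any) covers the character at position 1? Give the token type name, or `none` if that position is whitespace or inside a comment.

Answer: ID

Derivation:
pos=0: emit ID 'tmp' (now at pos=3)
pos=4: enter COMMENT mode (saw '/*')
exit COMMENT mode (now at pos=11)
pos=12: emit NUM '0' (now at pos=13)
pos=14: emit ID 'bar' (now at pos=17)
pos=17: enter STRING mode
pos=17: emit STR "hi" (now at pos=21)
pos=21: enter COMMENT mode (saw '/*')
exit COMMENT mode (now at pos=28)
pos=29: emit SEMI ';'
pos=31: emit LPAREN '('
pos=33: emit SEMI ';'
DONE. 7 tokens: [ID, NUM, ID, STR, SEMI, LPAREN, SEMI]
Position 1: char is 'm' -> ID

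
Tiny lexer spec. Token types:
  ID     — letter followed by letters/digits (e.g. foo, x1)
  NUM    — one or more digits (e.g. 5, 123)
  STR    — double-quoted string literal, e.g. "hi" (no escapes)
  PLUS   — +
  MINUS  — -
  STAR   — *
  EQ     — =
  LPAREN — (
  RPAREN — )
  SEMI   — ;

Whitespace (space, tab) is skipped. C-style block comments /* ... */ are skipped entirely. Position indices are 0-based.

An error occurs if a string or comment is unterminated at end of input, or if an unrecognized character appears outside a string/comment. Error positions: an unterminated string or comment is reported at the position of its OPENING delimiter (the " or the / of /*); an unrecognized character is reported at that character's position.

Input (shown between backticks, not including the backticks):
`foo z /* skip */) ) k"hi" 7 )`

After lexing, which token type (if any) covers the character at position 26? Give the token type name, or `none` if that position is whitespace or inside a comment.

Answer: NUM

Derivation:
pos=0: emit ID 'foo' (now at pos=3)
pos=4: emit ID 'z' (now at pos=5)
pos=6: enter COMMENT mode (saw '/*')
exit COMMENT mode (now at pos=16)
pos=16: emit RPAREN ')'
pos=18: emit RPAREN ')'
pos=20: emit ID 'k' (now at pos=21)
pos=21: enter STRING mode
pos=21: emit STR "hi" (now at pos=25)
pos=26: emit NUM '7' (now at pos=27)
pos=28: emit RPAREN ')'
DONE. 8 tokens: [ID, ID, RPAREN, RPAREN, ID, STR, NUM, RPAREN]
Position 26: char is '7' -> NUM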